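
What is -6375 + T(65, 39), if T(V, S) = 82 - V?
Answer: -6358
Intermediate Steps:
-6375 + T(65, 39) = -6375 + (82 - 1*65) = -6375 + (82 - 65) = -6375 + 17 = -6358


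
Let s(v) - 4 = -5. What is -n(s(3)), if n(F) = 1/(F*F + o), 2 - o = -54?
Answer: -1/57 ≈ -0.017544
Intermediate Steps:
o = 56 (o = 2 - 1*(-54) = 2 + 54 = 56)
s(v) = -1 (s(v) = 4 - 5 = -1)
n(F) = 1/(56 + F²) (n(F) = 1/(F*F + 56) = 1/(F² + 56) = 1/(56 + F²))
-n(s(3)) = -1/(56 + (-1)²) = -1/(56 + 1) = -1/57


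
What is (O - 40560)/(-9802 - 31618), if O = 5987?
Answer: 34573/41420 ≈ 0.83469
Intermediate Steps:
(O - 40560)/(-9802 - 31618) = (5987 - 40560)/(-9802 - 31618) = -34573/(-41420) = -34573*(-1/41420) = 34573/41420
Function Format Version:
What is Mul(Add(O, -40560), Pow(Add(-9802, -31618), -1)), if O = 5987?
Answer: Rational(34573, 41420) ≈ 0.83469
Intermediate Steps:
Mul(Add(O, -40560), Pow(Add(-9802, -31618), -1)) = Mul(Add(5987, -40560), Pow(Add(-9802, -31618), -1)) = Mul(-34573, Pow(-41420, -1)) = Mul(-34573, Rational(-1, 41420)) = Rational(34573, 41420)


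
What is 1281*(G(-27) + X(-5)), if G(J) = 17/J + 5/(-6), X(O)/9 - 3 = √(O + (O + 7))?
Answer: 588833/18 + 11529*I*√3 ≈ 32713.0 + 19969.0*I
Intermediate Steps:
X(O) = 27 + 9*√(7 + 2*O) (X(O) = 27 + 9*√(O + (O + 7)) = 27 + 9*√(O + (7 + O)) = 27 + 9*√(7 + 2*O))
G(J) = -⅚ + 17/J (G(J) = 17/J + 5*(-⅙) = 17/J - ⅚ = -⅚ + 17/J)
1281*(G(-27) + X(-5)) = 1281*((-⅚ + 17/(-27)) + (27 + 9*√(7 + 2*(-5)))) = 1281*((-⅚ + 17*(-1/27)) + (27 + 9*√(7 - 10))) = 1281*((-⅚ - 17/27) + (27 + 9*√(-3))) = 1281*(-79/54 + (27 + 9*(I*√3))) = 1281*(-79/54 + (27 + 9*I*√3)) = 1281*(1379/54 + 9*I*√3) = 588833/18 + 11529*I*√3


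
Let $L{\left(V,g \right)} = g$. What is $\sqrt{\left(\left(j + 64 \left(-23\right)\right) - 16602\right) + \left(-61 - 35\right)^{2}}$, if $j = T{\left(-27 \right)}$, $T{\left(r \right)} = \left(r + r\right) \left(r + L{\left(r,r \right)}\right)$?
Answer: $i \sqrt{5942} \approx 77.084 i$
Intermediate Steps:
$T{\left(r \right)} = 4 r^{2}$ ($T{\left(r \right)} = \left(r + r\right) \left(r + r\right) = 2 r 2 r = 4 r^{2}$)
$j = 2916$ ($j = 4 \left(-27\right)^{2} = 4 \cdot 729 = 2916$)
$\sqrt{\left(\left(j + 64 \left(-23\right)\right) - 16602\right) + \left(-61 - 35\right)^{2}} = \sqrt{\left(\left(2916 + 64 \left(-23\right)\right) - 16602\right) + \left(-61 - 35\right)^{2}} = \sqrt{\left(\left(2916 - 1472\right) - 16602\right) + \left(-61 - 35\right)^{2}} = \sqrt{\left(1444 - 16602\right) + \left(-96\right)^{2}} = \sqrt{-15158 + 9216} = \sqrt{-5942} = i \sqrt{5942}$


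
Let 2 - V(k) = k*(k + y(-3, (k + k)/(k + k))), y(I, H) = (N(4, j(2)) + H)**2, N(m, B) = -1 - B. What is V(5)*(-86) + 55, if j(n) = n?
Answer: 3753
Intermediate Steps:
y(I, H) = (-3 + H)**2 (y(I, H) = ((-1 - 1*2) + H)**2 = ((-1 - 2) + H)**2 = (-3 + H)**2)
V(k) = 2 - k*(4 + k) (V(k) = 2 - k*(k + (-3 + (k + k)/(k + k))**2) = 2 - k*(k + (-3 + (2*k)/((2*k)))**2) = 2 - k*(k + (-3 + (2*k)*(1/(2*k)))**2) = 2 - k*(k + (-3 + 1)**2) = 2 - k*(k + (-2)**2) = 2 - k*(k + 4) = 2 - k*(4 + k))
V(5)*(-86) + 55 = (2 - 1*5**2 - 4*5)*(-86) + 55 = (2 - 1*25 - 20)*(-86) + 55 = (2 - 25 - 20)*(-86) + 55 = -43*(-86) + 55 = 3698 + 55 = 3753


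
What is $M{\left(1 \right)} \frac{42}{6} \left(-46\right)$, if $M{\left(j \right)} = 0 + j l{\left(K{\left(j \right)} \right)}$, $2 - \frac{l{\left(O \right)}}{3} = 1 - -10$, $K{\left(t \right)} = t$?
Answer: $8694$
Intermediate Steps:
$l{\left(O \right)} = -27$ ($l{\left(O \right)} = 6 - 3 \left(1 - -10\right) = 6 - 3 \left(1 + 10\right) = 6 - 33 = -27$)
$M{\left(j \right)} = - 27 j$ ($M{\left(j \right)} = 0 + j \left(-27\right) = 0 - 27 j = - 27 j$)
$M{\left(1 \right)} \frac{42}{6} \left(-46\right) = \left(-27\right) 1 \cdot \frac{42}{6} \left(-46\right) = - 27 \cdot 42 \cdot \frac{1}{6} \left(-46\right) = \left(-27\right) 7 \left(-46\right) = \left(-189\right) \left(-46\right) = 8694$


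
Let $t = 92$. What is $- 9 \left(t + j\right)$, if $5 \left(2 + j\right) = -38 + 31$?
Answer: $- \frac{3987}{5} \approx -797.4$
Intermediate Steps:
$j = - \frac{17}{5}$ ($j = -2 + \frac{-38 + 31}{5} = -2 + \frac{1}{5} \left(-7\right) = -2 - \frac{7}{5} = - \frac{17}{5} \approx -3.4$)
$- 9 \left(t + j\right) = - 9 \left(92 - \frac{17}{5}\right) = \left(-9\right) \frac{443}{5} = - \frac{3987}{5}$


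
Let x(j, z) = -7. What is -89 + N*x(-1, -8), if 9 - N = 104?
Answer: 576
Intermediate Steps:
N = -95 (N = 9 - 1*104 = 9 - 104 = -95)
-89 + N*x(-1, -8) = -89 - 95*(-7) = -89 + 665 = 576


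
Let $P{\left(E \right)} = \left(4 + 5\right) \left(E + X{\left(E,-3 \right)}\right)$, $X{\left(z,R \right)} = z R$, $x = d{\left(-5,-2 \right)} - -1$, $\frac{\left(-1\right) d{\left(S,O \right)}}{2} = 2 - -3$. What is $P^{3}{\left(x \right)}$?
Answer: $4251528$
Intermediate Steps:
$d{\left(S,O \right)} = -10$ ($d{\left(S,O \right)} = - 2 \left(2 - -3\right) = - 2 \left(2 + 3\right) = \left(-2\right) 5 = -10$)
$x = -9$ ($x = -10 - -1 = -10 + 1 = -9$)
$X{\left(z,R \right)} = R z$
$P{\left(E \right)} = - 18 E$ ($P{\left(E \right)} = \left(4 + 5\right) \left(E - 3 E\right) = 9 \left(- 2 E\right) = - 18 E$)
$P^{3}{\left(x \right)} = \left(\left(-18\right) \left(-9\right)\right)^{3} = 162^{3} = 4251528$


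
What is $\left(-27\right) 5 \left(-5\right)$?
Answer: $675$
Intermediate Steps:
$\left(-27\right) 5 \left(-5\right) = \left(-135\right) \left(-5\right) = 675$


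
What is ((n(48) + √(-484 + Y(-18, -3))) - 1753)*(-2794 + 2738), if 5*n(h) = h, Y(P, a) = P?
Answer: 488152/5 - 56*I*√502 ≈ 97630.0 - 1254.7*I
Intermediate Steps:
n(h) = h/5
((n(48) + √(-484 + Y(-18, -3))) - 1753)*(-2794 + 2738) = (((⅕)*48 + √(-484 - 18)) - 1753)*(-2794 + 2738) = ((48/5 + √(-502)) - 1753)*(-56) = ((48/5 + I*√502) - 1753)*(-56) = (-8717/5 + I*√502)*(-56) = 488152/5 - 56*I*√502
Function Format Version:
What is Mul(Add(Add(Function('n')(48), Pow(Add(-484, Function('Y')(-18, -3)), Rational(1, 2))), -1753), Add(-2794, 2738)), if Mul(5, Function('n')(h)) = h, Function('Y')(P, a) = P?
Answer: Add(Rational(488152, 5), Mul(-56, I, Pow(502, Rational(1, 2)))) ≈ Add(97630., Mul(-1254.7, I))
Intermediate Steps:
Function('n')(h) = Mul(Rational(1, 5), h)
Mul(Add(Add(Function('n')(48), Pow(Add(-484, Function('Y')(-18, -3)), Rational(1, 2))), -1753), Add(-2794, 2738)) = Mul(Add(Add(Mul(Rational(1, 5), 48), Pow(Add(-484, -18), Rational(1, 2))), -1753), Add(-2794, 2738)) = Mul(Add(Add(Rational(48, 5), Pow(-502, Rational(1, 2))), -1753), -56) = Mul(Add(Add(Rational(48, 5), Mul(I, Pow(502, Rational(1, 2)))), -1753), -56) = Mul(Add(Rational(-8717, 5), Mul(I, Pow(502, Rational(1, 2)))), -56) = Add(Rational(488152, 5), Mul(-56, I, Pow(502, Rational(1, 2))))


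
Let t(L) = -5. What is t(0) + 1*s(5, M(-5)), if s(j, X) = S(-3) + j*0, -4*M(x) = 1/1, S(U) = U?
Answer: -8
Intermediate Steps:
M(x) = -1/4 (M(x) = -1/4/1 = -1/4*1 = -1/4)
s(j, X) = -3 (s(j, X) = -3 + j*0 = -3 + 0 = -3)
t(0) + 1*s(5, M(-5)) = -5 + 1*(-3) = -5 - 3 = -8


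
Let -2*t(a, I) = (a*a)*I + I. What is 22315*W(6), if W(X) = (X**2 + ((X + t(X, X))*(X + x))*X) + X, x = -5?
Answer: -13121220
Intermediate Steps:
t(a, I) = -I/2 - I*a**2/2 (t(a, I) = -((a*a)*I + I)/2 = -(a**2*I + I)/2 = -(I*a**2 + I)/2 = -(I + I*a**2)/2 = -I/2 - I*a**2/2)
W(X) = X + X**2 + X*(-5 + X)*(X - X*(1 + X**2)/2) (W(X) = (X**2 + ((X - X*(1 + X**2)/2)*(X - 5))*X) + X = (X**2 + ((X - X*(1 + X**2)/2)*(-5 + X))*X) + X = (X**2 + ((-5 + X)*(X - X*(1 + X**2)/2))*X) + X = (X**2 + X*(-5 + X)*(X - X*(1 + X**2)/2)) + X = X + X**2 + X*(-5 + X)*(X - X*(1 + X**2)/2))
22315*W(6) = 22315*((1/2)*6*(2 + 6**2 - 1*6**4 - 3*6 + 5*6**3)) = 22315*((1/2)*6*(2 + 36 - 1*1296 - 18 + 5*216)) = 22315*((1/2)*6*(2 + 36 - 1296 - 18 + 1080)) = 22315*((1/2)*6*(-196)) = 22315*(-588) = -13121220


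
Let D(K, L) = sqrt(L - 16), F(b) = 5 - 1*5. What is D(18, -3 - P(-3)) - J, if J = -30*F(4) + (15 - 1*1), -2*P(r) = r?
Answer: -14 + I*sqrt(82)/2 ≈ -14.0 + 4.5277*I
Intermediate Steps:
P(r) = -r/2
F(b) = 0 (F(b) = 5 - 5 = 0)
D(K, L) = sqrt(-16 + L)
J = 14 (J = -30*0 + (15 - 1*1) = 0 + (15 - 1) = 0 + 14 = 14)
D(18, -3 - P(-3)) - J = sqrt(-16 + (-3 - (-1)*(-3)/2)) - 1*14 = sqrt(-16 + (-3 - 1*3/2)) - 14 = sqrt(-16 + (-3 - 3/2)) - 14 = sqrt(-16 - 9/2) - 14 = sqrt(-41/2) - 14 = I*sqrt(82)/2 - 14 = -14 + I*sqrt(82)/2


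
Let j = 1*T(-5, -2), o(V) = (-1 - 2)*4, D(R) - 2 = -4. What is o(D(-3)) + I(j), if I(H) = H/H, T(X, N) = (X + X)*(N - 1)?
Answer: -11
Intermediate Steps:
D(R) = -2 (D(R) = 2 - 4 = -2)
o(V) = -12 (o(V) = -3*4 = -12)
T(X, N) = 2*X*(-1 + N) (T(X, N) = (2*X)*(-1 + N) = 2*X*(-1 + N))
j = 30 (j = 1*(2*(-5)*(-1 - 2)) = 1*(2*(-5)*(-3)) = 1*30 = 30)
I(H) = 1
o(D(-3)) + I(j) = -12 + 1 = -11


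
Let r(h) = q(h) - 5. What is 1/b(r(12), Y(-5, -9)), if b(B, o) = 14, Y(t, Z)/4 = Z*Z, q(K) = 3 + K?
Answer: 1/14 ≈ 0.071429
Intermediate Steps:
Y(t, Z) = 4*Z**2 (Y(t, Z) = 4*(Z*Z) = 4*Z**2)
r(h) = -2 + h (r(h) = (3 + h) - 5 = -2 + h)
1/b(r(12), Y(-5, -9)) = 1/14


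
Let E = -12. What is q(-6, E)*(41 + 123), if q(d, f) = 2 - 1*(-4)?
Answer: 984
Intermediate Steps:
q(d, f) = 6 (q(d, f) = 2 + 4 = 6)
q(-6, E)*(41 + 123) = 6*(41 + 123) = 6*164 = 984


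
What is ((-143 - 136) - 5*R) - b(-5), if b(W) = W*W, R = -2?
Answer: -294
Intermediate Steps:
b(W) = W²
((-143 - 136) - 5*R) - b(-5) = ((-143 - 136) - 5*(-2)) - 1*(-5)² = (-279 + 10) - 1*25 = -269 - 25 = -294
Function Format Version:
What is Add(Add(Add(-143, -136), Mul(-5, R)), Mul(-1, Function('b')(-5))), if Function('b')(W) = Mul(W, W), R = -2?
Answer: -294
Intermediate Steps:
Function('b')(W) = Pow(W, 2)
Add(Add(Add(-143, -136), Mul(-5, R)), Mul(-1, Function('b')(-5))) = Add(Add(Add(-143, -136), Mul(-5, -2)), Mul(-1, Pow(-5, 2))) = Add(Add(-279, 10), Mul(-1, 25)) = Add(-269, -25) = -294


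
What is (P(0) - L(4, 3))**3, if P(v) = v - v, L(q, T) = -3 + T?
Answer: 0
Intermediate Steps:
P(v) = 0
(P(0) - L(4, 3))**3 = (0 - (-3 + 3))**3 = (0 - 1*0)**3 = (0 + 0)**3 = 0**3 = 0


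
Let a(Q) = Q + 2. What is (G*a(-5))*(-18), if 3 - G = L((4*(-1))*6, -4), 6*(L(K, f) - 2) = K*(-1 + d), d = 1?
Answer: 54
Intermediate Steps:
a(Q) = 2 + Q
L(K, f) = 2 (L(K, f) = 2 + (K*(-1 + 1))/6 = 2 + (K*0)/6 = 2 + (⅙)*0 = 2 + 0 = 2)
G = 1 (G = 3 - 1*2 = 3 - 2 = 1)
(G*a(-5))*(-18) = (1*(2 - 5))*(-18) = (1*(-3))*(-18) = -3*(-18) = 54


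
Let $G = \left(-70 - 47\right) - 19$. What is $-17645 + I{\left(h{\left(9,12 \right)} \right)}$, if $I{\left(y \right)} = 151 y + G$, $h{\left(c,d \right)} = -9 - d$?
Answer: $-20952$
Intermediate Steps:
$G = -136$ ($G = -117 - 19 = -136$)
$I{\left(y \right)} = -136 + 151 y$ ($I{\left(y \right)} = 151 y - 136 = -136 + 151 y$)
$-17645 + I{\left(h{\left(9,12 \right)} \right)} = -17645 + \left(-136 + 151 \left(-9 - 12\right)\right) = -17645 + \left(-136 + 151 \left(-21\right)\right) = -17645 - 3307 = -20952$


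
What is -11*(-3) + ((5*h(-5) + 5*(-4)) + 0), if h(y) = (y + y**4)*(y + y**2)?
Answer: 62013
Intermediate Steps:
h(y) = (y + y**2)*(y + y**4)
-11*(-3) + ((5*h(-5) + 5*(-4)) + 0) = -11*(-3) + ((5*((-5)**2*(1 - 5 + (-5)**3 + (-5)**4)) + 5*(-4)) + 0) = 33 + ((5*(25*(1 - 5 - 125 + 625)) - 20) + 0) = 33 + ((5*(25*496) - 20) + 0) = 33 + ((5*12400 - 20) + 0) = 33 + ((62000 - 20) + 0) = 33 + (61980 + 0) = 33 + 61980 = 62013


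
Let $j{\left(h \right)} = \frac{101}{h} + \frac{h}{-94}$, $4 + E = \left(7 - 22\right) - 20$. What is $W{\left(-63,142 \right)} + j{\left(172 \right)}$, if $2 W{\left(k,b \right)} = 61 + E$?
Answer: $\frac{78879}{8084} \approx 9.7574$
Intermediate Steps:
$E = -39$ ($E = -4 + \left(\left(7 - 22\right) - 20\right) = -4 - 35 = -39$)
$W{\left(k,b \right)} = 11$ ($W{\left(k,b \right)} = \frac{61 - 39}{2} = \frac{1}{2} \cdot 22 = 11$)
$j{\left(h \right)} = \frac{101}{h} - \frac{h}{94}$ ($j{\left(h \right)} = \frac{101}{h} + h \left(- \frac{1}{94}\right) = \frac{101}{h} - \frac{h}{94}$)
$W{\left(-63,142 \right)} + j{\left(172 \right)} = 11 + \left(\frac{101}{172} - \frac{86}{47}\right) = 11 - \frac{10045}{8084} = \frac{78879}{8084}$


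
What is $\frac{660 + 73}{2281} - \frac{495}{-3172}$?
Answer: $\frac{3454171}{7235332} \approx 0.4774$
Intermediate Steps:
$\frac{660 + 73}{2281} - \frac{495}{-3172} = 733 \cdot \frac{1}{2281} - - \frac{495}{3172} = \frac{733}{2281} + \frac{495}{3172} = \frac{3454171}{7235332}$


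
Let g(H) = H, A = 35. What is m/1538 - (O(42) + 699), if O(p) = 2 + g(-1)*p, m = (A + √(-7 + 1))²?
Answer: -1012323/1538 + 35*I*√6/769 ≈ -658.21 + 0.11149*I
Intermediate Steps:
m = (35 + I*√6)² (m = (35 + √(-7 + 1))² = (35 + √(-6))² = (35 + I*√6)² ≈ 1219.0 + 171.46*I)
O(p) = 2 - p
m/1538 - (O(42) + 699) = (35 + I*√6)²/1538 - ((2 - 1*42) + 699) = (35 + I*√6)²*(1/1538) - ((2 - 42) + 699) = (35 + I*√6)²/1538 - (-40 + 699) = (35 + I*√6)²/1538 - 1*659 = (35 + I*√6)²/1538 - 659 = -659 + (35 + I*√6)²/1538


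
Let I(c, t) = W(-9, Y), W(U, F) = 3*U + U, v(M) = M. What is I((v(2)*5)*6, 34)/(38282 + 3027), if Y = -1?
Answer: -36/41309 ≈ -0.00087148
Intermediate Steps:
W(U, F) = 4*U
I(c, t) = -36 (I(c, t) = 4*(-9) = -36)
I((v(2)*5)*6, 34)/(38282 + 3027) = -36/(38282 + 3027) = -36/41309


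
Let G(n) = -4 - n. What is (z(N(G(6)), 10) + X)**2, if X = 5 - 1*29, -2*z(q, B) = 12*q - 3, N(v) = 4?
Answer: 8649/4 ≈ 2162.3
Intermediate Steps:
z(q, B) = 3/2 - 6*q (z(q, B) = -(12*q - 3)/2 = -(-3 + 12*q)/2 = 3/2 - 6*q)
X = -24 (X = 5 - 29 = -24)
(z(N(G(6)), 10) + X)**2 = ((3/2 - 6*4) - 24)**2 = ((3/2 - 24) - 24)**2 = (-45/2 - 24)**2 = (-93/2)**2 = 8649/4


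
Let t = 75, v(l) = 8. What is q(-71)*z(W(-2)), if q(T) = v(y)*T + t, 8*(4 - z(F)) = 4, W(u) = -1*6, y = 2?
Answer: -3451/2 ≈ -1725.5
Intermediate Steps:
W(u) = -6
z(F) = 7/2 (z(F) = 4 - 1/8*4 = 4 - 1/2 = 7/2)
q(T) = 75 + 8*T (q(T) = 8*T + 75 = 75 + 8*T)
q(-71)*z(W(-2)) = (75 + 8*(-71))*(7/2) = (75 - 568)*(7/2) = -493*7/2 = -3451/2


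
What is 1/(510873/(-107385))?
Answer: -35795/170291 ≈ -0.21020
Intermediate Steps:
1/(510873/(-107385)) = 1/(510873*(-1/107385)) = 1/(-170291/35795) = -35795/170291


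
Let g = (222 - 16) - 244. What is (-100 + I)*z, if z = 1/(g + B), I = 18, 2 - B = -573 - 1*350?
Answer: -82/887 ≈ -0.092446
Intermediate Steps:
B = 925 (B = 2 - (-573 - 1*350) = 2 - (-573 - 350) = 2 - 1*(-923) = 2 + 923 = 925)
g = -38 (g = 206 - 244 = -38)
z = 1/887 (z = 1/(-38 + 925) = 1/887 ≈ 0.0011274)
(-100 + I)*z = (-100 + 18)*(1/887) = -82*1/887 = -82/887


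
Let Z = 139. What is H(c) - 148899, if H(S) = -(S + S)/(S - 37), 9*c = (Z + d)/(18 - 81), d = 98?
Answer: -526506943/3536 ≈ -1.4890e+5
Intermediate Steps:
c = -79/189 (c = ((139 + 98)/(18 - 81))/9 = (237/(-63))/9 = (237*(-1/63))/9 = (⅑)*(-79/21) = -79/189 ≈ -0.41799)
H(S) = -2*S/(-37 + S)
H(c) - 148899 = -2*(-79/189)/(-37 - 79/189) - 148899 = -2*(-79/189)/(-7072/189) - 148899 = -2*(-79/189)*(-189/7072) - 148899 = -79/3536 - 148899 = -526506943/3536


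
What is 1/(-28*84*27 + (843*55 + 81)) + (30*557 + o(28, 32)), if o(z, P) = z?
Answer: 285516803/17058 ≈ 16738.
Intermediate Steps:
1/(-28*84*27 + (843*55 + 81)) + (30*557 + o(28, 32)) = 1/(-28*84*27 + (843*55 + 81)) + (30*557 + 28) = 1/(-2352*27 + (46365 + 81)) + (16710 + 28) = 1/(-63504 + 46446) + 16738 = 1/(-17058) + 16738 = -1/17058 + 16738 = 285516803/17058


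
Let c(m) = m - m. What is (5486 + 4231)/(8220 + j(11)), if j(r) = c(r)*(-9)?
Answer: 3239/2740 ≈ 1.1821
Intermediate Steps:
c(m) = 0
j(r) = 0 (j(r) = 0*(-9) = 0)
(5486 + 4231)/(8220 + j(11)) = (5486 + 4231)/(8220 + 0) = 9717/8220 = 9717*(1/8220) = 3239/2740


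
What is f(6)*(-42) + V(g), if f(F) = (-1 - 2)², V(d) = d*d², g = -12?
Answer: -2106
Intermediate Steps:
V(d) = d³
f(F) = 9 (f(F) = (-3)² = 9)
f(6)*(-42) + V(g) = 9*(-42) + (-12)³ = -378 - 1728 = -2106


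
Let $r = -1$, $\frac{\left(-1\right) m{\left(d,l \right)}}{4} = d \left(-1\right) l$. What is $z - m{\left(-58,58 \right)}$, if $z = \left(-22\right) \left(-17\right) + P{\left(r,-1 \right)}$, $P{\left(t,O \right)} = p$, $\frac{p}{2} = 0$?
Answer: $13830$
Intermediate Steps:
$p = 0$ ($p = 2 \cdot 0 = 0$)
$m{\left(d,l \right)} = 4 d l$ ($m{\left(d,l \right)} = - 4 d \left(-1\right) l = - 4 - d l = - 4 \left(- d l\right) = 4 d l$)
$P{\left(t,O \right)} = 0$
$z = 374$ ($z = \left(-22\right) \left(-17\right) + 0 = 374 + 0 = 374$)
$z - m{\left(-58,58 \right)} = 374 - 4 \left(-58\right) 58 = 374 - -13456 = 374 + 13456 = 13830$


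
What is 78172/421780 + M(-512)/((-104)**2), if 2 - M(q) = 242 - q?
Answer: 8255153/71280820 ≈ 0.11581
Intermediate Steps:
M(q) = -240 + q (M(q) = 2 - (242 - q) = 2 + (-242 + q) = -240 + q)
78172/421780 + M(-512)/((-104)**2) = 78172/421780 + (-240 - 512)/((-104)**2) = 78172*(1/421780) - 752/10816 = 19543/105445 - 752*1/10816 = 19543/105445 - 47/676 = 8255153/71280820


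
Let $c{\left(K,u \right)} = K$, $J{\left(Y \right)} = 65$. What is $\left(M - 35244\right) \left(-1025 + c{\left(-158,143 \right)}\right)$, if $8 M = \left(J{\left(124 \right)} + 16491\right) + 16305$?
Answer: $\frac{294674653}{8} \approx 3.6834 \cdot 10^{7}$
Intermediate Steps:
$M = \frac{32861}{8}$ ($M = \frac{\left(65 + 16491\right) + 16305}{8} = \frac{16556 + 16305}{8} = \frac{1}{8} \cdot 32861 = \frac{32861}{8} \approx 4107.6$)
$\left(M - 35244\right) \left(-1025 + c{\left(-158,143 \right)}\right) = \left(\frac{32861}{8} - 35244\right) \left(-1025 - 158\right) = \left(- \frac{249091}{8}\right) \left(-1183\right) = \frac{294674653}{8}$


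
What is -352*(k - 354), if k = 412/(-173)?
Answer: 21702208/173 ≈ 1.2545e+5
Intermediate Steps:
k = -412/173 (k = 412*(-1/173) = -412/173 ≈ -2.3815)
-352*(k - 354) = -352*(-412/173 - 354) = -352*(-61654/173) = 21702208/173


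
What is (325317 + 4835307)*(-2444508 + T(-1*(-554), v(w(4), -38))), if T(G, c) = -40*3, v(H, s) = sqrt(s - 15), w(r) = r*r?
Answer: -12615805927872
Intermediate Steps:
w(r) = r**2
v(H, s) = sqrt(-15 + s)
T(G, c) = -120
(325317 + 4835307)*(-2444508 + T(-1*(-554), v(w(4), -38))) = (325317 + 4835307)*(-2444508 - 120) = 5160624*(-2444628) = -12615805927872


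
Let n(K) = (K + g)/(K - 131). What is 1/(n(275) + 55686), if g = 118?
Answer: 48/2673059 ≈ 1.7957e-5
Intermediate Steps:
n(K) = (118 + K)/(-131 + K) (n(K) = (K + 118)/(K - 131) = (118 + K)/(-131 + K))
1/(n(275) + 55686) = 1/((118 + 275)/(-131 + 275) + 55686) = 1/(393/144 + 55686) = 1/((1/144)*393 + 55686) = 1/(131/48 + 55686) = 1/(2673059/48) = 48/2673059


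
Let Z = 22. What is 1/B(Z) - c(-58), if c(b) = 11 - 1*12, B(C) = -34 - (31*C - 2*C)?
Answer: 671/672 ≈ 0.99851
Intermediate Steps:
B(C) = -34 - 29*C
c(b) = -1 (c(b) = 11 - 12 = -1)
1/B(Z) - c(-58) = 1/(-34 - 29*22) - 1*(-1) = 1/(-34 - 638) + 1 = 1/(-672) + 1 = -1/672 + 1 = 671/672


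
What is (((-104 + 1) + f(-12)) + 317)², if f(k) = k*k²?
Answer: 2292196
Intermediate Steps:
f(k) = k³
(((-104 + 1) + f(-12)) + 317)² = (((-104 + 1) + (-12)³) + 317)² = ((-103 - 1728) + 317)² = (-1831 + 317)² = (-1514)² = 2292196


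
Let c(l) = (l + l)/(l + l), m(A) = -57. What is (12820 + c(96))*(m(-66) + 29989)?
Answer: 383758172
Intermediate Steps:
c(l) = 1 (c(l) = (2*l)/((2*l)) = (2*l)*(1/(2*l)) = 1)
(12820 + c(96))*(m(-66) + 29989) = (12820 + 1)*(-57 + 29989) = 12821*29932 = 383758172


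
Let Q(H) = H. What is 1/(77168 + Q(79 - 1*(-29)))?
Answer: 1/77276 ≈ 1.2941e-5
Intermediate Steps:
1/(77168 + Q(79 - 1*(-29))) = 1/(77168 + (79 - 1*(-29))) = 1/(77168 + (79 + 29)) = 1/(77168 + 108) = 1/77276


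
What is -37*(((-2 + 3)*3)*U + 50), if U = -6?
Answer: -1184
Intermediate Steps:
-37*(((-2 + 3)*3)*U + 50) = -37*(((-2 + 3)*3)*(-6) + 50) = -37*((1*3)*(-6) + 50) = -37*(3*(-6) + 50) = -37*(-18 + 50) = -37*32 = -1184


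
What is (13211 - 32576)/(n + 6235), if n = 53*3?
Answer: -19365/6394 ≈ -3.0286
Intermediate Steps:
n = 159
(13211 - 32576)/(n + 6235) = (13211 - 32576)/(159 + 6235) = -19365/6394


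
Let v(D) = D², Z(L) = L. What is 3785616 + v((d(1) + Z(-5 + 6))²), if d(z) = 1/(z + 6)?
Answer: 9089268112/2401 ≈ 3.7856e+6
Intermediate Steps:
d(z) = 1/(6 + z)
3785616 + v((d(1) + Z(-5 + 6))²) = 3785616 + ((1/(6 + 1) + (-5 + 6))²)² = 3785616 + ((1/7 + 1)²)² = 3785616 + ((⅐ + 1)²)² = 3785616 + ((8/7)²)² = 3785616 + (64/49)² = 3785616 + 4096/2401 = 9089268112/2401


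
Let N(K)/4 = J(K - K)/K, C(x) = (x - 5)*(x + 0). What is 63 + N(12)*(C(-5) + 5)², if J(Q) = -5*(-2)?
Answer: 30439/3 ≈ 10146.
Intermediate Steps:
J(Q) = 10
C(x) = x*(-5 + x) (C(x) = (-5 + x)*x = x*(-5 + x))
N(K) = 40/K (N(K) = 4*(10/K) = 40/K)
63 + N(12)*(C(-5) + 5)² = 63 + (40/12)*(-5*(-5 - 5) + 5)² = 63 + (40*(1/12))*(-5*(-10) + 5)² = 63 + 10*(50 + 5)²/3 = 63 + (10/3)*55² = 63 + (10/3)*3025 = 63 + 30250/3 = 30439/3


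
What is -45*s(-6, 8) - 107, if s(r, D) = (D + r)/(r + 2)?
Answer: -169/2 ≈ -84.500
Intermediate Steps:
s(r, D) = (D + r)/(2 + r)
-45*s(-6, 8) - 107 = -45*(8 - 6)/(2 - 6) - 107 = -45*2/(-4) - 107 = -(-45)*2/4 - 107 = -45*(-½) - 107 = 45/2 - 107 = -169/2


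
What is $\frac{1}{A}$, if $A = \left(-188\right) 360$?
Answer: $- \frac{1}{67680} \approx -1.4775 \cdot 10^{-5}$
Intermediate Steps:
$A = -67680$
$\frac{1}{A} = \frac{1}{-67680} = - \frac{1}{67680}$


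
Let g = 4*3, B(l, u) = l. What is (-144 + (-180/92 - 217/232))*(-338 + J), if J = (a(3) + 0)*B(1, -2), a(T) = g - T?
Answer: 257875135/5336 ≈ 48327.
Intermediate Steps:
g = 12
a(T) = 12 - T
J = 9 (J = ((12 - 1*3) + 0)*1 = ((12 - 3) + 0)*1 = (9 + 0)*1 = 9*1 = 9)
(-144 + (-180/92 - 217/232))*(-338 + J) = (-144 + (-180/92 - 217/232))*(-338 + 9) = (-144 + (-180*1/92 - 217*1/232))*(-329) = (-144 + (-45/23 - 217/232))*(-329) = (-144 - 15431/5336)*(-329) = -783815/5336*(-329) = 257875135/5336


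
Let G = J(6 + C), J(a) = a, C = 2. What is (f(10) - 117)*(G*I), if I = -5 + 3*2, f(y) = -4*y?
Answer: -1256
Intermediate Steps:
G = 8 (G = 6 + 2 = 8)
I = 1 (I = -5 + 6 = 1)
(f(10) - 117)*(G*I) = (-4*10 - 117)*(8*1) = (-40 - 117)*8 = -157*8 = -1256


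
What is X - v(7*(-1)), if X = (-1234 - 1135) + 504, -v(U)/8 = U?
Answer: -1921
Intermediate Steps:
v(U) = -8*U
X = -1865 (X = -2369 + 504 = -1865)
X - v(7*(-1)) = -1865 - (-8)*7*(-1) = -1865 - (-8)*(-7) = -1865 - 1*56 = -1865 - 56 = -1921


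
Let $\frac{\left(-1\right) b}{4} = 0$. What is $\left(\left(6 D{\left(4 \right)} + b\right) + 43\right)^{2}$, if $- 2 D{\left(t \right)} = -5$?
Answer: $3364$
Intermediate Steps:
$b = 0$ ($b = \left(-4\right) 0 = 0$)
$D{\left(t \right)} = \frac{5}{2}$ ($D{\left(t \right)} = \left(- \frac{1}{2}\right) \left(-5\right) = \frac{5}{2}$)
$\left(\left(6 D{\left(4 \right)} + b\right) + 43\right)^{2} = \left(\left(6 \cdot \frac{5}{2} + 0\right) + 43\right)^{2} = \left(\left(15 + 0\right) + 43\right)^{2} = \left(15 + 43\right)^{2} = 58^{2} = 3364$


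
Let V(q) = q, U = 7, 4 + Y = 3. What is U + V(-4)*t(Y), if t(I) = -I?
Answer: 3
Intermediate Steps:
Y = -1 (Y = -4 + 3 = -1)
U + V(-4)*t(Y) = 7 - (-4)*(-1) = 7 - 4*1 = 7 - 4 = 3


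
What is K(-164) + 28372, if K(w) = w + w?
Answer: 28044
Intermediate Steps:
K(w) = 2*w
K(-164) + 28372 = 2*(-164) + 28372 = -328 + 28372 = 28044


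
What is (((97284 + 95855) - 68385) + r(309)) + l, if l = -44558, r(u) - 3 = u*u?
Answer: 175680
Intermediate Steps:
r(u) = 3 + u² (r(u) = 3 + u*u = 3 + u²)
(((97284 + 95855) - 68385) + r(309)) + l = (((97284 + 95855) - 68385) + (3 + 309²)) - 44558 = ((193139 - 68385) + (3 + 95481)) - 44558 = (124754 + 95484) - 44558 = 220238 - 44558 = 175680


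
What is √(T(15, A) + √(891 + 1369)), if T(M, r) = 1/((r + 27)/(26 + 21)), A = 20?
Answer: √(1 + 2*√565) ≈ 6.9670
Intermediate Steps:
T(M, r) = 1/(27/47 + r/47) (T(M, r) = 1/((27 + r)/47) = 1/((27 + r)*(1/47)) = 1/(27/47 + r/47))
√(T(15, A) + √(891 + 1369)) = √(47/(27 + 20) + √(891 + 1369)) = √(47/47 + √2260) = √(47*(1/47) + 2*√565) = √(1 + 2*√565)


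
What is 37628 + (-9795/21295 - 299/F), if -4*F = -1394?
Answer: 111695671139/2968523 ≈ 37627.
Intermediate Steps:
F = 697/2 (F = -1/4*(-1394) = 697/2 ≈ 348.50)
37628 + (-9795/21295 - 299/F) = 37628 + (-9795/21295 - 299/697/2) = 37628 + (-9795*1/21295 - 299*2/697) = 37628 + (-1959/4259 - 598/697) = 37628 - 3912305/2968523 = 111695671139/2968523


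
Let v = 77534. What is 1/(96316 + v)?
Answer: 1/173850 ≈ 5.7521e-6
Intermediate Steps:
1/(96316 + v) = 1/(96316 + 77534) = 1/173850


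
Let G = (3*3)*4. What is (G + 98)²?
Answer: 17956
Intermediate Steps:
G = 36 (G = 9*4 = 36)
(G + 98)² = (36 + 98)² = 134² = 17956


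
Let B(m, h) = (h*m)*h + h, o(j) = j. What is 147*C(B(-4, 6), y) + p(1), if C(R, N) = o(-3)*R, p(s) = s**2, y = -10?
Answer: 60859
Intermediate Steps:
B(m, h) = h + m*h**2 (B(m, h) = m*h**2 + h = h + m*h**2)
C(R, N) = -3*R
147*C(B(-4, 6), y) + p(1) = 147*(-18*(1 + 6*(-4))) + 1**2 = 147*(-18*(1 - 24)) + 1 = 147*(-18*(-23)) + 1 = 147*(-3*(-138)) + 1 = 147*414 + 1 = 60858 + 1 = 60859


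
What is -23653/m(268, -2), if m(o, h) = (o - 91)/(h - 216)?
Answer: 5156354/177 ≈ 29132.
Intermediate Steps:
m(o, h) = (-91 + o)/(-216 + h)
-23653/m(268, -2) = -23653*(-216 - 2)/(-91 + 268) = -23653/(177/(-218)) = -23653/((-1/218*177)) = -23653/(-177/218) = -23653*(-218/177) = 5156354/177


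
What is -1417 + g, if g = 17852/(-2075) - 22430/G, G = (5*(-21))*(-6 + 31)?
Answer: -61748329/43575 ≈ -1417.1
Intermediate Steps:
G = -2625 (G = -105*25 = -2625)
g = -2554/43575 (g = 17852/(-2075) - 22430/(-2625) = 17852*(-1/2075) - 22430*(-1/2625) = -17852/2075 + 4486/525 = -2554/43575 ≈ -0.058612)
-1417 + g = -1417 - 2554/43575 = -61748329/43575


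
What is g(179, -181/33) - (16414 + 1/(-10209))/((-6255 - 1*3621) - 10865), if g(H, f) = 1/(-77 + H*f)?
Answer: 5847926562823/7398365722860 ≈ 0.79043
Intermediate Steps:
g(179, -181/33) - (16414 + 1/(-10209))/((-6255 - 1*3621) - 10865) = 1/(-77 + 179*(-181/33)) - (16414 + 1/(-10209))/((-6255 - 1*3621) - 10865) = 1/(-77 + 179*(-181*1/33)) - (16414 - 1/10209)/((-6255 - 3621) - 10865) = 1/(-77 + 179*(-181/33)) - 167570525/(10209*(-9876 - 10865)) = 1/(-77 - 32399/33) - 167570525/(10209*(-20741)) = 1/(-34940/33) - 167570525*(-1)/(10209*20741) = -33/34940 - 1*(-167570525/211744869) = -33/34940 + 167570525/211744869 = 5847926562823/7398365722860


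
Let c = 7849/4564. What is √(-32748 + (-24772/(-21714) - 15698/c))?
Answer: I*√40793189682/987 ≈ 204.63*I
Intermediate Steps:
c = 7849/4564 (c = 7849*(1/4564) = 7849/4564 ≈ 1.7198)
√(-32748 + (-24772/(-21714) - 15698/c)) = √(-32748 + (-24772/(-21714) - 15698/7849/4564)) = √(-32748 + (-24772*(-1/21714) - 15698*4564/7849)) = √(-32748 + (1126/987 - 9128)) = √(-32748 - 9008210/987) = √(-41330486/987) = I*√40793189682/987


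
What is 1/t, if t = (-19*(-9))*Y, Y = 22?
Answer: 1/3762 ≈ 0.00026582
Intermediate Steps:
t = 3762 (t = -19*(-9)*22 = 171*22 = 3762)
1/t = 1/3762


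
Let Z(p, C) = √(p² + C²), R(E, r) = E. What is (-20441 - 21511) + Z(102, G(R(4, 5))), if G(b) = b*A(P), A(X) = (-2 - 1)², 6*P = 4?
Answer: -41952 + 30*√13 ≈ -41844.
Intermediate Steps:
P = ⅔ (P = (⅙)*4 = ⅔ ≈ 0.66667)
A(X) = 9 (A(X) = (-3)² = 9)
G(b) = 9*b (G(b) = b*9 = 9*b)
Z(p, C) = √(C² + p²)
(-20441 - 21511) + Z(102, G(R(4, 5))) = (-20441 - 21511) + √((9*4)² + 102²) = -41952 + √(36² + 10404) = -41952 + √(1296 + 10404) = -41952 + √11700 = -41952 + 30*√13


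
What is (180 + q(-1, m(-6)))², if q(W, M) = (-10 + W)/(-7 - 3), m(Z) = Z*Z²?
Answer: 3279721/100 ≈ 32797.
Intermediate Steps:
m(Z) = Z³
q(W, M) = 1 - W/10 (q(W, M) = (-10 + W)/(-10) = (-10 + W)*(-⅒) = 1 - W/10)
(180 + q(-1, m(-6)))² = (180 + (1 - ⅒*(-1)))² = (180 + (1 + ⅒))² = (180 + 11/10)² = (1811/10)² = 3279721/100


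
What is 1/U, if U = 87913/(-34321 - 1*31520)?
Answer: -65841/87913 ≈ -0.74893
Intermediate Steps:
U = -87913/65841 (U = 87913/(-34321 - 31520) = 87913/(-65841) = 87913*(-1/65841) = -87913/65841 ≈ -1.3352)
1/U = 1/(-87913/65841) = -65841/87913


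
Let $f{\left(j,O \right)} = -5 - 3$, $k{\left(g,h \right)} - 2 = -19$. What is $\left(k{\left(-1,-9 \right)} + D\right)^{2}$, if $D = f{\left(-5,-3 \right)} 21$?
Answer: $34225$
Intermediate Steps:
$k{\left(g,h \right)} = -17$ ($k{\left(g,h \right)} = 2 - 19 = -17$)
$f{\left(j,O \right)} = -8$ ($f{\left(j,O \right)} = -5 - 3 = -8$)
$D = -168$ ($D = \left(-8\right) 21 = -168$)
$\left(k{\left(-1,-9 \right)} + D\right)^{2} = \left(-17 - 168\right)^{2} = \left(-185\right)^{2} = 34225$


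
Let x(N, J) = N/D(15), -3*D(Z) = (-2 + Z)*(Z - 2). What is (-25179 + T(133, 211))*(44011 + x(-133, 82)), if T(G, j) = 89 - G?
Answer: -187615181534/169 ≈ -1.1101e+9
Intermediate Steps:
D(Z) = -(-2 + Z)**2/3 (D(Z) = -(-2 + Z)*(Z - 2)/3 = -(-2 + Z)*(-2 + Z)/3 = -(-2 + Z)**2/3)
x(N, J) = -3*N/169 (x(N, J) = N/((-(-2 + 15)**2/3)) = N/((-1/3*13**2)) = N/((-1/3*169)) = N/(-169/3) = N*(-3/169) = -3*N/169)
(-25179 + T(133, 211))*(44011 + x(-133, 82)) = (-25179 + (89 - 1*133))*(44011 - 3/169*(-133)) = (-25179 + (89 - 133))*(44011 + 399/169) = (-25179 - 44)*(7438258/169) = -25223*7438258/169 = -187615181534/169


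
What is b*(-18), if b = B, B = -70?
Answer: 1260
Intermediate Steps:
b = -70
b*(-18) = -70*(-18) = 1260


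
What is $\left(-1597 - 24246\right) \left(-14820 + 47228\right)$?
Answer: $-837519944$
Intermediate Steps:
$\left(-1597 - 24246\right) \left(-14820 + 47228\right) = \left(-25843\right) 32408 = -837519944$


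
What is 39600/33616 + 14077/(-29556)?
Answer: 3961393/5645196 ≈ 0.70173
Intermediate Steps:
39600/33616 + 14077/(-29556) = 39600*(1/33616) + 14077*(-1/29556) = 225/191 - 14077/29556 = 3961393/5645196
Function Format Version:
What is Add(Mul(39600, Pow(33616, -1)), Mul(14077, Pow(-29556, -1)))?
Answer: Rational(3961393, 5645196) ≈ 0.70173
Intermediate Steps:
Add(Mul(39600, Pow(33616, -1)), Mul(14077, Pow(-29556, -1))) = Add(Mul(39600, Rational(1, 33616)), Mul(14077, Rational(-1, 29556))) = Add(Rational(225, 191), Rational(-14077, 29556)) = Rational(3961393, 5645196)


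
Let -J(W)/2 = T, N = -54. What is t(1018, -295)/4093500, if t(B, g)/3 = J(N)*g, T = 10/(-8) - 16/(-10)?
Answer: 413/2729000 ≈ 0.00015134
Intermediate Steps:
T = 7/20 (T = 10*(-⅛) - 16*(-⅒) = -5/4 + 8/5 = 7/20 ≈ 0.35000)
J(W) = -7/10 (J(W) = -2*7/20 = -7/10)
t(B, g) = -21*g/10 (t(B, g) = 3*(-7*g/10) = -21*g/10)
t(1018, -295)/4093500 = -21/10*(-295)/4093500 = (1239/2)*(1/4093500) = 413/2729000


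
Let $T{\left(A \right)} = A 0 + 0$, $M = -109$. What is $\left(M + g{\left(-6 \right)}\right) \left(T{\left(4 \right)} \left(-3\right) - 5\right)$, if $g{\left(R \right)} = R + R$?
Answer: $605$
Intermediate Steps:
$T{\left(A \right)} = 0$ ($T{\left(A \right)} = 0 + 0 = 0$)
$g{\left(R \right)} = 2 R$
$\left(M + g{\left(-6 \right)}\right) \left(T{\left(4 \right)} \left(-3\right) - 5\right) = \left(-109 + 2 \left(-6\right)\right) \left(0 \left(-3\right) - 5\right) = \left(-109 - 12\right) \left(0 - 5\right) = \left(-121\right) \left(-5\right) = 605$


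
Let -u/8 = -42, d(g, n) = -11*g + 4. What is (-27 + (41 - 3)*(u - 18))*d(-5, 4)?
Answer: 711363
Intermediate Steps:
d(g, n) = 4 - 11*g
u = 336 (u = -8*(-42) = 336)
(-27 + (41 - 3)*(u - 18))*d(-5, 4) = (-27 + (41 - 3)*(336 - 18))*(4 - 11*(-5)) = (-27 + 38*318)*(4 + 55) = (-27 + 12084)*59 = 12057*59 = 711363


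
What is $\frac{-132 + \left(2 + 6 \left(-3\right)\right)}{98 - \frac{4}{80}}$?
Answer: $- \frac{2960}{1959} \approx -1.511$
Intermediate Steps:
$\frac{-132 + \left(2 + 6 \left(-3\right)\right)}{98 - \frac{4}{80}} = \frac{-132 + \left(2 - 18\right)}{98 - \frac{1}{20}} = \frac{-132 - 16}{98 - \frac{1}{20}} = \frac{1}{\frac{1959}{20}} \left(-148\right) = \frac{20}{1959} \left(-148\right) = - \frac{2960}{1959}$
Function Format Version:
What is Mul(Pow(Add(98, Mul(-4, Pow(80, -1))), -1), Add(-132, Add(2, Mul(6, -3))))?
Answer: Rational(-2960, 1959) ≈ -1.5110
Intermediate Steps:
Mul(Pow(Add(98, Mul(-4, Pow(80, -1))), -1), Add(-132, Add(2, Mul(6, -3)))) = Mul(Pow(Add(98, Mul(-4, Rational(1, 80))), -1), Add(-132, Add(2, -18))) = Mul(Pow(Add(98, Rational(-1, 20)), -1), Add(-132, -16)) = Mul(Pow(Rational(1959, 20), -1), -148) = Mul(Rational(20, 1959), -148) = Rational(-2960, 1959)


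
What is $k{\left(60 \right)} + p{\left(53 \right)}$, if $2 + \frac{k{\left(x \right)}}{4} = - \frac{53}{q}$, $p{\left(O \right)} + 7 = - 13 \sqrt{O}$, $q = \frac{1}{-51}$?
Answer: $10797 - 13 \sqrt{53} \approx 10702.0$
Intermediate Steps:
$q = - \frac{1}{51} \approx -0.019608$
$p{\left(O \right)} = -7 - 13 \sqrt{O}$
$k{\left(x \right)} = 10804$ ($k{\left(x \right)} = -8 + 4 \left(- \frac{53}{- \frac{1}{51}}\right) = -8 + 4 \left(\left(-53\right) \left(-51\right)\right) = -8 + 4 \cdot 2703 = -8 + 10812 = 10804$)
$k{\left(60 \right)} + p{\left(53 \right)} = 10804 - \left(7 + 13 \sqrt{53}\right) = 10797 - 13 \sqrt{53}$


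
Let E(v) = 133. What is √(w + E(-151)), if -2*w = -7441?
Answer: √15414/2 ≈ 62.077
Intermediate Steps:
w = 7441/2 (w = -½*(-7441) = 7441/2 ≈ 3720.5)
√(w + E(-151)) = √(7441/2 + 133) = √(7707/2) = √15414/2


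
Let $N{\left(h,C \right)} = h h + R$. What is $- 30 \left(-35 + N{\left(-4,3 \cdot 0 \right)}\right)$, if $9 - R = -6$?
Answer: $120$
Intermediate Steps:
$R = 15$ ($R = 9 - -6 = 9 + 6 = 15$)
$N{\left(h,C \right)} = 15 + h^{2}$ ($N{\left(h,C \right)} = h h + 15 = h^{2} + 15 = 15 + h^{2}$)
$- 30 \left(-35 + N{\left(-4,3 \cdot 0 \right)}\right) = - 30 \left(-35 + \left(15 + \left(-4\right)^{2}\right)\right) = - 30 \left(-35 + \left(15 + 16\right)\right) = - 30 \left(-35 + 31\right) = \left(-30\right) \left(-4\right) = 120$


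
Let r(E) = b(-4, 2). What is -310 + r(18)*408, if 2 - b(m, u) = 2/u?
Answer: 98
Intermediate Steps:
b(m, u) = 2 - 2/u
r(E) = 1 (r(E) = 2 - 2/2 = 2 - 2*½ = 2 - 1 = 1)
-310 + r(18)*408 = -310 + 1*408 = -310 + 408 = 98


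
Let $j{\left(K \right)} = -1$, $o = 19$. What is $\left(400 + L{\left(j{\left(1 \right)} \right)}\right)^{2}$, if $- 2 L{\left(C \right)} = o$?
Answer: $\frac{609961}{4} \approx 1.5249 \cdot 10^{5}$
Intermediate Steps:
$L{\left(C \right)} = - \frac{19}{2}$ ($L{\left(C \right)} = \left(- \frac{1}{2}\right) 19 = - \frac{19}{2}$)
$\left(400 + L{\left(j{\left(1 \right)} \right)}\right)^{2} = \left(400 - \frac{19}{2}\right)^{2} = \left(\frac{781}{2}\right)^{2} = \frac{609961}{4}$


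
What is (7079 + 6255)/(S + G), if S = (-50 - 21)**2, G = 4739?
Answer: 6667/4890 ≈ 1.3634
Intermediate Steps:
S = 5041 (S = (-71)**2 = 5041)
(7079 + 6255)/(S + G) = (7079 + 6255)/(5041 + 4739) = 13334/9780 = 13334*(1/9780) = 6667/4890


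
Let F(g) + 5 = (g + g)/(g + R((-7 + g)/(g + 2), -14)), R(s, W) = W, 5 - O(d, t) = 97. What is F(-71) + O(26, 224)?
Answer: -8103/85 ≈ -95.329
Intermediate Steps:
O(d, t) = -92 (O(d, t) = 5 - 1*97 = 5 - 97 = -92)
F(g) = -5 + 2*g/(-14 + g) (F(g) = -5 + (g + g)/(g - 14) = -5 + (2*g)/(-14 + g) = -5 + 2*g/(-14 + g))
F(-71) + O(26, 224) = (70 - 3*(-71))/(-14 - 71) - 92 = (70 + 213)/(-85) - 92 = -1/85*283 - 92 = -283/85 - 92 = -8103/85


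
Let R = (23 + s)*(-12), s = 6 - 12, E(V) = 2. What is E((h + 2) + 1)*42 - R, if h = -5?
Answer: 288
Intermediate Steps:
s = -6
R = -204 (R = (23 - 6)*(-12) = 17*(-12) = -204)
E((h + 2) + 1)*42 - R = 2*42 - 1*(-204) = 84 + 204 = 288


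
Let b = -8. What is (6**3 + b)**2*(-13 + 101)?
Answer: 3807232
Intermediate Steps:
(6**3 + b)**2*(-13 + 101) = (6**3 - 8)**2*(-13 + 101) = (216 - 8)**2*88 = 208**2*88 = 43264*88 = 3807232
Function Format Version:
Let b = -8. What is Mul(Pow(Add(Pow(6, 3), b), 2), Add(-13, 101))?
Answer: 3807232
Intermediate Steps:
Mul(Pow(Add(Pow(6, 3), b), 2), Add(-13, 101)) = Mul(Pow(Add(Pow(6, 3), -8), 2), Add(-13, 101)) = Mul(Pow(Add(216, -8), 2), 88) = Mul(Pow(208, 2), 88) = Mul(43264, 88) = 3807232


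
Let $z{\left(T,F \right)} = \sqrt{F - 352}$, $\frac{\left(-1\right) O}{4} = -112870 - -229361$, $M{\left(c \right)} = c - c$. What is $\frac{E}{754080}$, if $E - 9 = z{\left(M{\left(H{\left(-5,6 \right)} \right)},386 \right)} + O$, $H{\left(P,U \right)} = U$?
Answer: $- \frac{93191}{150816} + \frac{\sqrt{34}}{754080} \approx -0.6179$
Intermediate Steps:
$M{\left(c \right)} = 0$
$O = -465964$ ($O = - 4 \left(-112870 - -229361\right) = - 4 \left(-112870 + 229361\right) = \left(-4\right) 116491 = -465964$)
$z{\left(T,F \right)} = \sqrt{-352 + F}$
$E = -465955 + \sqrt{34}$ ($E = 9 - \left(465964 - \sqrt{-352 + 386}\right) = 9 - \left(465964 - \sqrt{34}\right) = -465955 + \sqrt{34} \approx -4.6595 \cdot 10^{5}$)
$\frac{E}{754080} = \frac{-465955 + \sqrt{34}}{754080} = \left(-465955 + \sqrt{34}\right) \frac{1}{754080} = - \frac{93191}{150816} + \frac{\sqrt{34}}{754080}$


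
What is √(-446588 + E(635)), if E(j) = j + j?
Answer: I*√445318 ≈ 667.32*I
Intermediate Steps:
E(j) = 2*j
√(-446588 + E(635)) = √(-446588 + 2*635) = √(-446588 + 1270) = √(-445318) = I*√445318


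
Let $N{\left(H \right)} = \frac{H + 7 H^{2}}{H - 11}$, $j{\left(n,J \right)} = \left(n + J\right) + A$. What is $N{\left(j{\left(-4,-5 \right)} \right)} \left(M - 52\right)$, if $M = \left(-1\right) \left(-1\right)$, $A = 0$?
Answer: $\frac{14229}{10} \approx 1422.9$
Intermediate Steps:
$j{\left(n,J \right)} = J + n$ ($j{\left(n,J \right)} = \left(n + J\right) + 0 = \left(J + n\right) + 0 = J + n$)
$M = 1$
$N{\left(H \right)} = \frac{H + 7 H^{2}}{-11 + H}$
$N{\left(j{\left(-4,-5 \right)} \right)} \left(M - 52\right) = \frac{\left(-5 - 4\right) \left(1 + 7 \left(-5 - 4\right)\right)}{-11 - 9} \left(1 - 52\right) = - \frac{9 \left(1 + 7 \left(-9\right)\right)}{-11 - 9} \left(-51\right) = - \frac{9 \left(1 - 63\right)}{-20} \left(-51\right) = \left(-9\right) \left(- \frac{1}{20}\right) \left(-62\right) \left(-51\right) = \left(- \frac{279}{10}\right) \left(-51\right) = \frac{14229}{10}$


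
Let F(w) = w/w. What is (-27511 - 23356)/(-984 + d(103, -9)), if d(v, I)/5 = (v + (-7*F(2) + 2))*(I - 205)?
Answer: 50867/105844 ≈ 0.48058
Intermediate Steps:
F(w) = 1
d(v, I) = 5*(-205 + I)*(-5 + v) (d(v, I) = 5*((v + (-7*1 + 2))*(I - 205)) = 5*((v + (-7 + 2))*(-205 + I)) = 5*((v - 5)*(-205 + I)) = 5*((-5 + v)*(-205 + I)) = 5*((-205 + I)*(-5 + v)) = 5*(-205 + I)*(-5 + v))
(-27511 - 23356)/(-984 + d(103, -9)) = (-27511 - 23356)/(-984 + (5125 - 1025*103 - 25*(-9) + 5*(-9)*103)) = -50867/(-984 + (5125 - 105575 + 225 - 4635)) = -50867/(-984 - 104860) = -50867/(-105844) = -50867*(-1/105844) = 50867/105844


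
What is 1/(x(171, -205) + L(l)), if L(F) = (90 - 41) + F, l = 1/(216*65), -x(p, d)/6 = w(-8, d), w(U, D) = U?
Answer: 14040/1361881 ≈ 0.010309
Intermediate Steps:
x(p, d) = 48 (x(p, d) = -6*(-8) = 48)
l = 1/14040 (l = (1/216)*(1/65) = 1/14040 ≈ 7.1225e-5)
L(F) = 49 + F
1/(x(171, -205) + L(l)) = 1/(48 + (49 + 1/14040)) = 1/(48 + 687961/14040) = 1/(1361881/14040) = 14040/1361881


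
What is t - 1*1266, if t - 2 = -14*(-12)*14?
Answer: 1088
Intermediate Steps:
t = 2354 (t = 2 - 14*(-12)*14 = 2 + 168*14 = 2 + 2352 = 2354)
t - 1*1266 = 2354 - 1*1266 = 2354 - 1266 = 1088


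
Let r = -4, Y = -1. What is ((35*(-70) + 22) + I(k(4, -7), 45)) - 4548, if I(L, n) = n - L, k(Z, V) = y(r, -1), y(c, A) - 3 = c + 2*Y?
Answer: -6928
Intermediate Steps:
y(c, A) = 1 + c (y(c, A) = 3 + (c + 2*(-1)) = 3 + (c - 2) = 3 + (-2 + c) = 1 + c)
k(Z, V) = -3 (k(Z, V) = 1 - 4 = -3)
((35*(-70) + 22) + I(k(4, -7), 45)) - 4548 = ((35*(-70) + 22) + (45 - 1*(-3))) - 4548 = ((-2450 + 22) + (45 + 3)) - 4548 = (-2428 + 48) - 4548 = -2380 - 4548 = -6928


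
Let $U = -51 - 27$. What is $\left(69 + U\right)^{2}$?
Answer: $81$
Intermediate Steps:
$U = -78$
$\left(69 + U\right)^{2} = \left(69 - 78\right)^{2} = \left(-9\right)^{2} = 81$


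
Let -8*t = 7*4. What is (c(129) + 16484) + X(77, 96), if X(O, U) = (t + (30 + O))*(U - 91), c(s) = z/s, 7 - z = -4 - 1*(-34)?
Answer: 4386341/258 ≈ 17001.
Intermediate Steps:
z = -23 (z = 7 - (-4 - 1*(-34)) = 7 - (-4 + 34) = 7 - 1*30 = 7 - 30 = -23)
t = -7/2 (t = -7*4/8 = -1/8*28 = -7/2 ≈ -3.5000)
c(s) = -23/s
X(O, U) = (-91 + U)*(53/2 + O) (X(O, U) = (-7/2 + (30 + O))*(U - 91) = (53/2 + O)*(-91 + U) = (-91 + U)*(53/2 + O))
(c(129) + 16484) + X(77, 96) = (-23/129 + 16484) + (-4823/2 - 91*77 + (53/2)*96 + 77*96) = (-23*1/129 + 16484) + (-4823/2 - 7007 + 2544 + 7392) = (-23/129 + 16484) + 1035/2 = 2126413/129 + 1035/2 = 4386341/258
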